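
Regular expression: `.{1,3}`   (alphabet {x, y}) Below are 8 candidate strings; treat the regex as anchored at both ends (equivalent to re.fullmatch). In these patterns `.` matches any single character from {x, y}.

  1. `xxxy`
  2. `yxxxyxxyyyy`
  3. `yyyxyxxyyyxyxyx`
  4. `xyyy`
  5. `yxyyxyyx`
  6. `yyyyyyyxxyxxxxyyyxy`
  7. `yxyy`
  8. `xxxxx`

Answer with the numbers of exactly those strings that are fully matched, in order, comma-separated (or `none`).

none

1 → no match
2 → no match
3 → no match
4 → no match
5 → no match
6 → no match
7 → no match
8 → no match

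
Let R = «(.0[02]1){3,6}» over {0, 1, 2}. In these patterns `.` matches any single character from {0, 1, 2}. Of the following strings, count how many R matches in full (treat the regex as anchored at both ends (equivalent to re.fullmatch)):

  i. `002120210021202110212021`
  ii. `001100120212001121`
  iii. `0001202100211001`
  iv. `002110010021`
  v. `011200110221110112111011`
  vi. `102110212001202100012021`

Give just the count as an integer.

i → match
ii → no match
iii → match
iv → match
v → no match
vi → match
Total matched: 4

4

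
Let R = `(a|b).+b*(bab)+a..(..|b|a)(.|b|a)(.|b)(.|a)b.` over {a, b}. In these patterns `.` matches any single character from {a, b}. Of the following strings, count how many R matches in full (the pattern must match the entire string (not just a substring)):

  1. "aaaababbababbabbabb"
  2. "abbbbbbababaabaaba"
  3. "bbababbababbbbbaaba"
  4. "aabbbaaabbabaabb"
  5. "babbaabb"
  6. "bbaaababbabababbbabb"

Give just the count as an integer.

4

1 → match
2 → match
3 → match
4 → no match
5 → no match
6 → match
Total matched: 4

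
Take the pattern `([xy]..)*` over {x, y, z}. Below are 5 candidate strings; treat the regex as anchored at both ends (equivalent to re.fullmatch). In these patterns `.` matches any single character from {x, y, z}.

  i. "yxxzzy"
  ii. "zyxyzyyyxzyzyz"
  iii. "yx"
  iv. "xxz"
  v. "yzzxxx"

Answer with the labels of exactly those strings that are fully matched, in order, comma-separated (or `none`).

iv, v

i → no match
ii → no match
iii → no match
iv → match
v → match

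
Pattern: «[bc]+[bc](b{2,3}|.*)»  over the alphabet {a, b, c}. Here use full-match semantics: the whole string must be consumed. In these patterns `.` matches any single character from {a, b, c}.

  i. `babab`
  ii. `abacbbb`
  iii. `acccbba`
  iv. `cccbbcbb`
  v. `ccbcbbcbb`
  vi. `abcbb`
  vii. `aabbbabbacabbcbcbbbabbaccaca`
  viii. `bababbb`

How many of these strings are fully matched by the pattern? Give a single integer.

i. `babab` → no match
ii. `abacbbb` → no match
iii. `acccbba` → no match
iv. `cccbbcbb` → match
v. `ccbcbbcbb` → match
vi. `abcbb` → no match
vii → no match
viii. `bababbb` → no match
Total matched: 2

2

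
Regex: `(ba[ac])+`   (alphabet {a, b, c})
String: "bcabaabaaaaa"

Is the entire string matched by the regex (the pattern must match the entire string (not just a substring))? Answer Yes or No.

No

Every match must start with "ba", but "bcabaabaaaaa" does not.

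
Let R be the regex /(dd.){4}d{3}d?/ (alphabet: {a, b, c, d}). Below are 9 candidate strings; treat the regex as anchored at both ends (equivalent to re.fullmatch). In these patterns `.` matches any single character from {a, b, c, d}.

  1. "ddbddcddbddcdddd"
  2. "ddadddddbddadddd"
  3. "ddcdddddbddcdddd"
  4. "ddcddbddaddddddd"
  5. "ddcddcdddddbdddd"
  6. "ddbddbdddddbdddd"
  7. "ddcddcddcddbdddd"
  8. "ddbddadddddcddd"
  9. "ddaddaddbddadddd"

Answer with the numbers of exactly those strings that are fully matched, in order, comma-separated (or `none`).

1, 2, 3, 4, 5, 6, 7, 8, 9

1 → match
2 → match
3 → match
4 → match
5 → match
6 → match
7 → match
8 → match
9 → match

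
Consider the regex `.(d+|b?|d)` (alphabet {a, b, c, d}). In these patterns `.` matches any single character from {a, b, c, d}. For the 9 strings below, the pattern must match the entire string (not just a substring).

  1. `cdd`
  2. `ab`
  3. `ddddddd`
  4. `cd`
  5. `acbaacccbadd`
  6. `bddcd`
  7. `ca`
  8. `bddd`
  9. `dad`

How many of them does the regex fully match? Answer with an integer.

5

1 → match
2 → match
3 → match
4 → match
5 → no match
6 → no match
7 → no match
8 → match
9 → no match
Total matched: 5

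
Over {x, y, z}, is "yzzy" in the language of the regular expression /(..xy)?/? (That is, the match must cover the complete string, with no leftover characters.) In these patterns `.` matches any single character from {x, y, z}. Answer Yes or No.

No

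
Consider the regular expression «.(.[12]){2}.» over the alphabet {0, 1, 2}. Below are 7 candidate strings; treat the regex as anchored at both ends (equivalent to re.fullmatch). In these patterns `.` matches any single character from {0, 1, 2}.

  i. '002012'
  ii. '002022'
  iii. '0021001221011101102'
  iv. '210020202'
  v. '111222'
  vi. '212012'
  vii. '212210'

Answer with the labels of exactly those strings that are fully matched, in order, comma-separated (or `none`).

i, ii, v, vi, vii

i → match
ii → match
iii → no match
iv → no match
v → match
vi → match
vii → match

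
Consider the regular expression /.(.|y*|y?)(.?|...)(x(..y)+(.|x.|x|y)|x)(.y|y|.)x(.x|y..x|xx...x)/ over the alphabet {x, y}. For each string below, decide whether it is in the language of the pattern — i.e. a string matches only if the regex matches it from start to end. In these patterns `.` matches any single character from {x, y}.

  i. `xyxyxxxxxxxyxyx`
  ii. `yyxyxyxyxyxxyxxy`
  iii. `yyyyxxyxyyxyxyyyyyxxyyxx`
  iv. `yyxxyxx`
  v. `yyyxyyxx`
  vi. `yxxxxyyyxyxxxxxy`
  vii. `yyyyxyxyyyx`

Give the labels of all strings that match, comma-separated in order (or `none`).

vii

i → no match
ii → no match — must end with `x`
iii → no match
iv → no match
v → no match
vi → no match — must end with `x`
vii → match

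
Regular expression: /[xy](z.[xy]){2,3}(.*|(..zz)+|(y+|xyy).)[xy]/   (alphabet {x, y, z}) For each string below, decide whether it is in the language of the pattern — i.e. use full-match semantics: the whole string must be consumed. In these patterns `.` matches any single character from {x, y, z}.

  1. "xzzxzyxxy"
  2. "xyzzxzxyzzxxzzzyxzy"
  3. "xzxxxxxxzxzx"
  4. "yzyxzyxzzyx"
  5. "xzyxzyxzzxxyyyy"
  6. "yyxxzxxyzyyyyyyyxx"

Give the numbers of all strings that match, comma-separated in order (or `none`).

1 → match
2 → no match
3 → no match
4 → match
5 → match
6 → no match

1, 4, 5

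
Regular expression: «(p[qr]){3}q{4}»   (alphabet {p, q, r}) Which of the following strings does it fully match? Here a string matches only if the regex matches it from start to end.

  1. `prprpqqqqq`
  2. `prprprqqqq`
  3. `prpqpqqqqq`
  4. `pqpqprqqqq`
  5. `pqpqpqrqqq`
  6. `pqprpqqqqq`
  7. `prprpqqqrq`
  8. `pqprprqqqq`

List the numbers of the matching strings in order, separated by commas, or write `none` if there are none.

1, 2, 3, 4, 6, 8

1 → match
2 → match
3 → match
4 → match
5 → no match
6 → match
7 → no match
8 → match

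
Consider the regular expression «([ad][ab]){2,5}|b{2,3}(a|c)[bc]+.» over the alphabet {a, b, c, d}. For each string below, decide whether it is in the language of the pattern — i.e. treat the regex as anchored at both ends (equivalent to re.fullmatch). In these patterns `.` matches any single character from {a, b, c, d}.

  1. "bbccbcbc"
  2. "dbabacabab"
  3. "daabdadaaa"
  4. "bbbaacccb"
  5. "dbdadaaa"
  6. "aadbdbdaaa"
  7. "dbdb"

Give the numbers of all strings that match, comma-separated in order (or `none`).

1, 3, 5, 6, 7

1 → match
2 → no match
3 → match
4 → no match
5 → match
6 → match
7 → match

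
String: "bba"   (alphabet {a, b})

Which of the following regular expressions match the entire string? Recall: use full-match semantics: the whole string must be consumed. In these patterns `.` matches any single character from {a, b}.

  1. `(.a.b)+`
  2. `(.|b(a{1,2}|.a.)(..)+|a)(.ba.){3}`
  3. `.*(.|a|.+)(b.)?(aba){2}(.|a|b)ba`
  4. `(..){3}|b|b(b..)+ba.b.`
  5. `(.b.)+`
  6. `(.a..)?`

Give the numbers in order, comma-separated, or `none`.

1 → no match — must end with "b"
2 → no match
3 → no match
4 → no match
5 → match
6 → no match

5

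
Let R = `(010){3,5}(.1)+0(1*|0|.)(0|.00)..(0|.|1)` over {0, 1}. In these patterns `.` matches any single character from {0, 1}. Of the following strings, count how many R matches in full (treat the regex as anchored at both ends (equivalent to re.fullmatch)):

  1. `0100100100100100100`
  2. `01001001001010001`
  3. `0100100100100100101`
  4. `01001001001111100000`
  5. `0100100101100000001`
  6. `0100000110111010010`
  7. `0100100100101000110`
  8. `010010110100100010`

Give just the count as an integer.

1 → match
2 → match
3 → match
4 → match
5 → match
6 → no match
7 → match
8 → no match
Total matched: 6

6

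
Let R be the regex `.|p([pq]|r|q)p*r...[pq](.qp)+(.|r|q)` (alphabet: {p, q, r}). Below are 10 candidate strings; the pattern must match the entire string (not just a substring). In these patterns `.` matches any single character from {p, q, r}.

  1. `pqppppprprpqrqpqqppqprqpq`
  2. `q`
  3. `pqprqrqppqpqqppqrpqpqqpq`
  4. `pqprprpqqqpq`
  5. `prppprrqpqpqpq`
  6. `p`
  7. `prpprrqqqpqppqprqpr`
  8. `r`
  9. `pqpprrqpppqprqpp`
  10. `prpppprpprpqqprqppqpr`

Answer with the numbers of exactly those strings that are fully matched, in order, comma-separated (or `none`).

1, 2, 4, 5, 6, 7, 8, 9, 10

1 → match
2 → match
3 → no match
4 → match
5 → match
6 → match
7 → match
8 → match
9 → match
10 → match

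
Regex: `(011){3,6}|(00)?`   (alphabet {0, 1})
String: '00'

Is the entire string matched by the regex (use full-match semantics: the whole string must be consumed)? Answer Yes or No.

Yes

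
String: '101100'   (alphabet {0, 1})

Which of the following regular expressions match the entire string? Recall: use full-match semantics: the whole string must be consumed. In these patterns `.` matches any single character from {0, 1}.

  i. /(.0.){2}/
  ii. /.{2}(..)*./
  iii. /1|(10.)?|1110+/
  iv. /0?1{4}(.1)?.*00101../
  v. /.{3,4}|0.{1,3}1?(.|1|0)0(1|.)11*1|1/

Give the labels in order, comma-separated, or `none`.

i

i → match
ii → no match
iii → no match
iv → no match
v → no match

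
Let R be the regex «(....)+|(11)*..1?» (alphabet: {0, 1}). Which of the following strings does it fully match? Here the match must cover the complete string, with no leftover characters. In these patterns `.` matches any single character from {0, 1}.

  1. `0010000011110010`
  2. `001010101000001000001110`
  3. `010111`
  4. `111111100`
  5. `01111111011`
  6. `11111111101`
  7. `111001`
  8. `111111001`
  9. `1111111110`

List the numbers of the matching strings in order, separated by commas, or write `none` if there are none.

1 → match
2 → match
3. `010111` → no match
4. `111111100` → no match
5. `01111111011` → no match
6. `11111111101` → match
7. `111001` → no match
8. `111111001` → match
9. `1111111110` → match

1, 2, 6, 8, 9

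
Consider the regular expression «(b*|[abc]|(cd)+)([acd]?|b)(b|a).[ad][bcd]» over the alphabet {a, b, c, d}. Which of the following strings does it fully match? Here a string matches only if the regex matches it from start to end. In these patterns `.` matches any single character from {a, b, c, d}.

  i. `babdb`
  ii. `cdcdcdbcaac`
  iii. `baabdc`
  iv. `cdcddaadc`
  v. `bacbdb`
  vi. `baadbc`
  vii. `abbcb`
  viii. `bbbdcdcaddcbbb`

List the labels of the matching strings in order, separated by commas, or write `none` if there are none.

i, iii, iv

i. `babdb` → match
ii. `cdcdcdbcaac` → no match
iii. `baabdc` → match
iv. `cdcddaadc` → match
v. `bacbdb` → no match
vi. `baadbc` → no match
vii. `abbcb` → no match
viii → no match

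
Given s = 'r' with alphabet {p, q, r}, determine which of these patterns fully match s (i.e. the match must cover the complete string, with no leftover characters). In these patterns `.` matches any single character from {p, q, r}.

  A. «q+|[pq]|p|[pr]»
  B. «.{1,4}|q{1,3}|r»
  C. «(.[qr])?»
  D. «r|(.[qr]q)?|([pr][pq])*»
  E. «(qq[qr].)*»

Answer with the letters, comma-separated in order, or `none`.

A → match
B → match
C → no match
D → match
E → no match

A, B, D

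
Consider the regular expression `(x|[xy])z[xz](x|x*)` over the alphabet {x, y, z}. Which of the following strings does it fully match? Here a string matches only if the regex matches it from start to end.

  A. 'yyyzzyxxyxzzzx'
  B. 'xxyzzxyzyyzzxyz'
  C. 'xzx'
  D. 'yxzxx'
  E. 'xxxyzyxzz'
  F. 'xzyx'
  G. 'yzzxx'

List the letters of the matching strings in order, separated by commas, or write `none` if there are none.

C, G

A → no match
B → no match
C → match
D → no match
E → no match
F → no match
G → match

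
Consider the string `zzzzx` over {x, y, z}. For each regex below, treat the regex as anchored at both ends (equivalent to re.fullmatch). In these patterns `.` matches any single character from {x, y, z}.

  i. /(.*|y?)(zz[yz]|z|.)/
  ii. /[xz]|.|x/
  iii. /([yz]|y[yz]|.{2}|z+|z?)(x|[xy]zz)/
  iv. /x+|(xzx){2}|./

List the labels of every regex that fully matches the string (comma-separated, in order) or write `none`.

i → match
ii → no match
iii → match
iv → no match

i, iii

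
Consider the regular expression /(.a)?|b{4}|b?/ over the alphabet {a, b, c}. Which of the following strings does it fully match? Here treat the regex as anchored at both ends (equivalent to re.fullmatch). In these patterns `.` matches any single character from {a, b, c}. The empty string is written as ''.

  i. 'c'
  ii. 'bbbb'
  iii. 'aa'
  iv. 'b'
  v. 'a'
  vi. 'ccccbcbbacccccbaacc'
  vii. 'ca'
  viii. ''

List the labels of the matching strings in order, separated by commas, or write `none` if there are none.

ii, iii, iv, vii, viii

i → no match
ii → match
iii → match
iv → match
v → no match
vi → no match
vii → match
viii → match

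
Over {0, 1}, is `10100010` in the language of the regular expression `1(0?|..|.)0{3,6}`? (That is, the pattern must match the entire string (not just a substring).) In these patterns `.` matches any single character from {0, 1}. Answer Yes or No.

No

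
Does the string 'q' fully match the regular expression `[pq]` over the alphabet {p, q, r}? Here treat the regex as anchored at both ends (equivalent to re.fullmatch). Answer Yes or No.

Yes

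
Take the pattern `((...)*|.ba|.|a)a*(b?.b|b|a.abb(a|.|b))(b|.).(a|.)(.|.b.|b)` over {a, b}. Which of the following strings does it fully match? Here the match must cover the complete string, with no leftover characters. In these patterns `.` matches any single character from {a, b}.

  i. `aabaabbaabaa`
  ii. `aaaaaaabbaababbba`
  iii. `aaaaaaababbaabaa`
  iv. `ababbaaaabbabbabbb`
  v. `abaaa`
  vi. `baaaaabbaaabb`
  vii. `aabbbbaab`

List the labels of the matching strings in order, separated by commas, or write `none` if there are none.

iii, iv, vi, vii

i. `aabaabbaabaa` → no match
ii → no match
iii → match
iv → match
v. `abaaa` → no match
vi → match
vii. `aabbbbaab` → match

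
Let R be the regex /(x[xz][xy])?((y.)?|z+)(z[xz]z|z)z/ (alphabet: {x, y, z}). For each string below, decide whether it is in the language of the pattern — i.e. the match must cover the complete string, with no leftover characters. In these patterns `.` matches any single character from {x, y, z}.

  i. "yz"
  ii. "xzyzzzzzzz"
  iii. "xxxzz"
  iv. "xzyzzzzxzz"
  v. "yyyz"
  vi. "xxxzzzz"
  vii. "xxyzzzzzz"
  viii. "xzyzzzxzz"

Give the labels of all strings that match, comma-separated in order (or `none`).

ii, iii, iv, vi, vii, viii

i → no match — must end with "zz"
ii → match
iii → match
iv → match
v → no match — must end with "zz"
vi → match
vii → match
viii → match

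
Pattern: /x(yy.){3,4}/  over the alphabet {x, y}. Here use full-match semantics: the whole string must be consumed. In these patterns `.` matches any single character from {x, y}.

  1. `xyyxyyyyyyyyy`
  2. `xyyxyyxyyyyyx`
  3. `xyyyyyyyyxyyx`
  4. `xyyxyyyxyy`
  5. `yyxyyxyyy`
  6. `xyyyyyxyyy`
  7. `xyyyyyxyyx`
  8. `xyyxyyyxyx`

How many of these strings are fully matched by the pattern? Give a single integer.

1 → match
2 → match
3 → match
4 → no match
5 → no match — must start with `xyy`
6 → match
7 → match
8 → no match
Total matched: 5

5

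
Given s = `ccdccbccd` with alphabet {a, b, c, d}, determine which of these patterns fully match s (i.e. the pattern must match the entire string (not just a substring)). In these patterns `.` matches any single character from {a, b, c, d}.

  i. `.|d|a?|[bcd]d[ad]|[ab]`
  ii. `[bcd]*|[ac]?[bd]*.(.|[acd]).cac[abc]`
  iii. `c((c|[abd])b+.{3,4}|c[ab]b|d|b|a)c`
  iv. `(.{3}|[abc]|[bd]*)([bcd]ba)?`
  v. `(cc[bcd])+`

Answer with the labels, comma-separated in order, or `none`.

ii, v

i → no match
ii → match
iii → no match — must end with `c`
iv → no match
v → match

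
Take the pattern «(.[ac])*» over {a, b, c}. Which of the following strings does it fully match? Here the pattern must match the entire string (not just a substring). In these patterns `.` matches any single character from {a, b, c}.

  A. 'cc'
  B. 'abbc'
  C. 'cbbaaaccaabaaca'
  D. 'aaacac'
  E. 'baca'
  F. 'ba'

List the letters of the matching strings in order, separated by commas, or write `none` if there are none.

A, D, E, F

A. 'cc' → match
B. 'abbc' → no match
C → no match
D. 'aaacac' → match
E. 'baca' → match
F. 'ba' → match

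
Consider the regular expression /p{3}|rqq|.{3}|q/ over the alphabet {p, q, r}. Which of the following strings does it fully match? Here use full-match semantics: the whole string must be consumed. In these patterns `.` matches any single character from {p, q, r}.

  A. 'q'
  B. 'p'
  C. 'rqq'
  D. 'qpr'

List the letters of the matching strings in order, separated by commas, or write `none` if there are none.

A, C, D

A. 'q' → match
B. 'p' → no match
C. 'rqq' → match
D. 'qpr' → match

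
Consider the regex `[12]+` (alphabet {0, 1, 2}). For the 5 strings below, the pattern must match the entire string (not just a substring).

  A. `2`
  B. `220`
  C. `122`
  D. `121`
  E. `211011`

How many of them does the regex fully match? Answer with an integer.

A → match
B → no match
C → match
D → match
E → no match
Total matched: 3

3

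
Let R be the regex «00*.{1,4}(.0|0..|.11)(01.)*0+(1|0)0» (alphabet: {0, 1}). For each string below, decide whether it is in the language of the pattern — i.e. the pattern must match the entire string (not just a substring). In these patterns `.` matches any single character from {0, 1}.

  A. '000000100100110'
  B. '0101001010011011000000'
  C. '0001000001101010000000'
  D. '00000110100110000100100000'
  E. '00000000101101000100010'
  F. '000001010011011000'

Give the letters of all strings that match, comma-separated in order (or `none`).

B, F

A → no match
B → match
C → no match
D → no match
E → no match
F → match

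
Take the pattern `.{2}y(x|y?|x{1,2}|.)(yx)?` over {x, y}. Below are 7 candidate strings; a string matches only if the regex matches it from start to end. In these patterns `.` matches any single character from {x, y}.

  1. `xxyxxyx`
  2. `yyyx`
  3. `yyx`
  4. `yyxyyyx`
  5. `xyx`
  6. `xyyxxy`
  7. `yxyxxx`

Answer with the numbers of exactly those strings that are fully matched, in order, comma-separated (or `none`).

1. `xxyxxyx` → match
2. `yyyx` → match
3. `yyx` → no match
4. `yyxyyyx` → no match
5. `xyx` → no match
6. `xyyxxy` → no match
7. `yxyxxx` → no match

1, 2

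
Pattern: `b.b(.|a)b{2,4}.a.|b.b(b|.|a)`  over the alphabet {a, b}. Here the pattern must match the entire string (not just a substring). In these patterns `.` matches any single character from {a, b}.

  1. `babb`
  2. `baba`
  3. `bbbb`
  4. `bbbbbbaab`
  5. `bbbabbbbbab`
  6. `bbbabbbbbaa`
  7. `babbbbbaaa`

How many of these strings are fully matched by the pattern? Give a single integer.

7

1 → match
2 → match
3 → match
4 → match
5 → match
6 → match
7 → match
Total matched: 7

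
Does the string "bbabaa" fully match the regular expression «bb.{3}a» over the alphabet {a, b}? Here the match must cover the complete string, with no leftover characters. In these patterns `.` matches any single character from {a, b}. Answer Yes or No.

Yes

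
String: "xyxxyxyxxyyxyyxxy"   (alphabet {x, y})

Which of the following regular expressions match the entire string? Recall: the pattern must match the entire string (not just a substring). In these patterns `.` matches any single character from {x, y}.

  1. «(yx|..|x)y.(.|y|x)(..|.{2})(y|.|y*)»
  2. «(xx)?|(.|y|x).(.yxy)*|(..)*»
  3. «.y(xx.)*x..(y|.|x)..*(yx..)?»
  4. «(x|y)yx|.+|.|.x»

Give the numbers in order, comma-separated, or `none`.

3, 4

1 → no match
2 → no match
3 → match
4 → match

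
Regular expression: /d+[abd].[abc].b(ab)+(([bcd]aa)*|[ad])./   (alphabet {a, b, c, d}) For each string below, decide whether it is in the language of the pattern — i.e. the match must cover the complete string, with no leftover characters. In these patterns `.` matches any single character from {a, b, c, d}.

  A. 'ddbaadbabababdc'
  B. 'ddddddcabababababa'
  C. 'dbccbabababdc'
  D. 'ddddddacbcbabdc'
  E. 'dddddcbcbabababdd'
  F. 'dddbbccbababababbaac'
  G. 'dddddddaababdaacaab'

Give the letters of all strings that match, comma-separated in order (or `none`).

A → match
B → match
C → no match
D → match
E → match
F → match
G → match

A, B, D, E, F, G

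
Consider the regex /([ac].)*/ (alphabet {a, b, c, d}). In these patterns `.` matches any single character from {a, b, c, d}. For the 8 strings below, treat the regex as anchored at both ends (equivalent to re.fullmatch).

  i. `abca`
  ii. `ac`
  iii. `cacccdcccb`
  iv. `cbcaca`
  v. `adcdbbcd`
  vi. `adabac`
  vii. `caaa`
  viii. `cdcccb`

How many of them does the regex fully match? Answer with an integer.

i. `abca` → match
ii. `ac` → match
iii. `cacccdcccb` → match
iv. `cbcaca` → match
v. `adcdbbcd` → no match
vi. `adabac` → match
vii. `caaa` → match
viii. `cdcccb` → match
Total matched: 7

7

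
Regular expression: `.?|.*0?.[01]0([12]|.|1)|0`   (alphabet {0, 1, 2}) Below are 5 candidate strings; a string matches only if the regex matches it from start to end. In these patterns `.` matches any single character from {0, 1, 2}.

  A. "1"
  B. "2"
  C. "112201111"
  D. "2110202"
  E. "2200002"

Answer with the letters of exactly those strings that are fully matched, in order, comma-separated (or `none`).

A → match
B → match
C → no match
D → no match
E → match

A, B, E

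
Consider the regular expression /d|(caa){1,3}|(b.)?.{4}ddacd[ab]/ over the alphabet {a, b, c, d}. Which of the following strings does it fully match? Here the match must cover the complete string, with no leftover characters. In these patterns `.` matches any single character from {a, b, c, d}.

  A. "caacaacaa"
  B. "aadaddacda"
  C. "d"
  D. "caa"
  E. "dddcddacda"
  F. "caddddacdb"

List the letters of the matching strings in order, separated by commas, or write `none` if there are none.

A. "caacaacaa" → match
B. "aadaddacda" → match
C. "d" → match
D. "caa" → match
E. "dddcddacda" → match
F. "caddddacdb" → match

A, B, C, D, E, F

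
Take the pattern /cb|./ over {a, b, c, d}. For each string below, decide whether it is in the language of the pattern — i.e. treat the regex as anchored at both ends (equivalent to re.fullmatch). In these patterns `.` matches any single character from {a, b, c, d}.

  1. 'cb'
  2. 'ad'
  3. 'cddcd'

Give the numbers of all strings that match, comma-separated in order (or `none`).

1 → match
2 → no match
3 → no match

1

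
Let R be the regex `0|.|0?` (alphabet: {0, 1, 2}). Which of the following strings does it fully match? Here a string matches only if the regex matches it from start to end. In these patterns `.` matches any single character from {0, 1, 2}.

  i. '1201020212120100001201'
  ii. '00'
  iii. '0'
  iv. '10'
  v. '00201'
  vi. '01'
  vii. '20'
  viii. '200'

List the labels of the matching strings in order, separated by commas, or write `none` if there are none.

i → no match
ii → no match
iii → match
iv → no match
v → no match
vi → no match
vii → no match
viii → no match

iii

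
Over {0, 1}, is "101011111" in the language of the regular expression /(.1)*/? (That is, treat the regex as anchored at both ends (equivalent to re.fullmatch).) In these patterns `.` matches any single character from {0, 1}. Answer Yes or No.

No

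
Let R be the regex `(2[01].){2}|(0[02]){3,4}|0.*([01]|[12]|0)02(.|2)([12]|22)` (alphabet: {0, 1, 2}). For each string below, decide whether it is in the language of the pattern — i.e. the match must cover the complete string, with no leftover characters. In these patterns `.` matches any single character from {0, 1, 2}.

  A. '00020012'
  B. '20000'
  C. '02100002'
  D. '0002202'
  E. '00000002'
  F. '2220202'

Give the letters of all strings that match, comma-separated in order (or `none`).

E

A → no match
B → no match
C → no match
D → no match
E → match
F → no match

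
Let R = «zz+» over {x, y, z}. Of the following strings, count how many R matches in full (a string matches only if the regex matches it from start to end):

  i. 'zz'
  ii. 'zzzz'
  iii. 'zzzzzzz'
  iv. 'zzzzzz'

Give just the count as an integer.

4

i. 'zz' → match
ii. 'zzzz' → match
iii. 'zzzzzzz' → match
iv. 'zzzzzz' → match
Total matched: 4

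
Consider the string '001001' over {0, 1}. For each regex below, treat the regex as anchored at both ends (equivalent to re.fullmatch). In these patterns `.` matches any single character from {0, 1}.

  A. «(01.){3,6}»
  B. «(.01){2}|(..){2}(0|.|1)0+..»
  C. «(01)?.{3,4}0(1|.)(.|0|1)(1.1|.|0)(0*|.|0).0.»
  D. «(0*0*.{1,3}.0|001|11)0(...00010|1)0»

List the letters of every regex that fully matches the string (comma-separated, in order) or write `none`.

A → no match — must start with '01'
B → match
C → no match
D → no match — must end with '0'

B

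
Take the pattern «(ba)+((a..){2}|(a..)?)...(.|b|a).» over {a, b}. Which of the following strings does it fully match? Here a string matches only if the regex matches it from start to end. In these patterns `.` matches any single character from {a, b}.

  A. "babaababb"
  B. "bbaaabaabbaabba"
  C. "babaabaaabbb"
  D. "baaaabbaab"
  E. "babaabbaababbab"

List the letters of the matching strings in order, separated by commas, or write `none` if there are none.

A → match
B → no match — must start with "ba"
C → match
D → match
E → match

A, C, D, E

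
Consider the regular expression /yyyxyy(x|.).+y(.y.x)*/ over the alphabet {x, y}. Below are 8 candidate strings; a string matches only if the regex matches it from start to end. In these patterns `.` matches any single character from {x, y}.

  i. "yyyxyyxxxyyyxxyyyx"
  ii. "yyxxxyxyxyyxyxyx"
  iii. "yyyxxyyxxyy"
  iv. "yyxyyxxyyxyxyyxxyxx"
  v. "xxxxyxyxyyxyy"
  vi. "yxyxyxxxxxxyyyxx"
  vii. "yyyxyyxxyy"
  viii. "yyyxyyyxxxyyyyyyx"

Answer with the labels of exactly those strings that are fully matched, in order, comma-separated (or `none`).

i → match
ii → no match — must start with "yyyxyy"
iii → no match — must start with "yyyxyy"
iv → no match — must start with "yyyxyy"
v → no match — must start with "yyyxyy"
vi → no match — must start with "yyyxyy"
vii → match
viii → match

i, vii, viii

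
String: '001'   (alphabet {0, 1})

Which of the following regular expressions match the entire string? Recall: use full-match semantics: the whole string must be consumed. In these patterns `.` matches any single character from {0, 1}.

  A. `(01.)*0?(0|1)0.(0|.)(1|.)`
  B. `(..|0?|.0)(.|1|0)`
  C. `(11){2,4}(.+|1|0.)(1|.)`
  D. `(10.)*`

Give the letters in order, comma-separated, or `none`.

A → no match
B → match
C → no match — must start with '11'
D → no match

B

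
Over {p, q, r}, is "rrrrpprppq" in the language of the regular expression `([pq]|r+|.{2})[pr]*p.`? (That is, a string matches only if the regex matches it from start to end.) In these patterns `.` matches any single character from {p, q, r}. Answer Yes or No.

Yes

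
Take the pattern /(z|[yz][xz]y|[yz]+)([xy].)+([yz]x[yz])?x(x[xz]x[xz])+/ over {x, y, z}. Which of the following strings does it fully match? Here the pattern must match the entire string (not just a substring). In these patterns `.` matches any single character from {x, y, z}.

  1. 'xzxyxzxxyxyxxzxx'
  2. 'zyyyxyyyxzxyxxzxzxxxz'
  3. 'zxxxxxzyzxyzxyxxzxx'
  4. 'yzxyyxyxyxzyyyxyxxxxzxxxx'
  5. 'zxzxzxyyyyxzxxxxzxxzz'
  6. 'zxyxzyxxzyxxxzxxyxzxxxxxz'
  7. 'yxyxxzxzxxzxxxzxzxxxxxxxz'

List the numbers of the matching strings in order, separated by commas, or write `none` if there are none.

2, 3, 7

1 → no match
2 → match
3 → match
4 → no match
5 → no match
6 → no match
7 → match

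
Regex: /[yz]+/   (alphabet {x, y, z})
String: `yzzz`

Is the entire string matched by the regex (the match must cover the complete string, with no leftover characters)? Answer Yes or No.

Yes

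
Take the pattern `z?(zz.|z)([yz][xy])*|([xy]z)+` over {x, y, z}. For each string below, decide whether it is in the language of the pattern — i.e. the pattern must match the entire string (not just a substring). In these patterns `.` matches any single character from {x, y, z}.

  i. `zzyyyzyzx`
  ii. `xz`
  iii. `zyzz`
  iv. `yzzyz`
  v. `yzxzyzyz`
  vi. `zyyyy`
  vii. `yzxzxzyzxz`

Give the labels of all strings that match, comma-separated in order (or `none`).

i, ii, v, vi, vii

i → match
ii → match
iii → no match
iv → no match
v → match
vi → match
vii → match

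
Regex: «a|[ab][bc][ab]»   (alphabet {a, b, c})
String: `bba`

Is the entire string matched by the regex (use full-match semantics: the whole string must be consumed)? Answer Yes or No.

Yes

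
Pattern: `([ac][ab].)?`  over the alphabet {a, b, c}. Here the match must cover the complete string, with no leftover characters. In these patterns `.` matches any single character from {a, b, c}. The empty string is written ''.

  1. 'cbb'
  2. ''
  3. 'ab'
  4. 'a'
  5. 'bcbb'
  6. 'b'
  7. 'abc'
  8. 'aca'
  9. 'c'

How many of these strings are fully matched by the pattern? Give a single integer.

3

1. 'cbb' → match
2. '' → match
3. 'ab' → no match
4. 'a' → no match
5. 'bcbb' → no match
6. 'b' → no match
7. 'abc' → match
8. 'aca' → no match
9. 'c' → no match
Total matched: 3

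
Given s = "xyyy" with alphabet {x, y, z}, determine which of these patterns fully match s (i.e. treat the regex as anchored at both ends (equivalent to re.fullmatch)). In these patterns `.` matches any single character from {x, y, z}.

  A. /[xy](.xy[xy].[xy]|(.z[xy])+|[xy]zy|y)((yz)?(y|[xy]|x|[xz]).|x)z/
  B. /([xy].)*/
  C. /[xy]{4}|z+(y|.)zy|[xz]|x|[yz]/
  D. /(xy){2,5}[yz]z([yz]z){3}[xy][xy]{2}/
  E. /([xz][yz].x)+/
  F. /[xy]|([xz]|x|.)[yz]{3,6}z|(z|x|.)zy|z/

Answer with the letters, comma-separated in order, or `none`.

B, C

A → no match — must end with "z"
B → match
C → match
D → no match
E → no match — must end with "x"
F → no match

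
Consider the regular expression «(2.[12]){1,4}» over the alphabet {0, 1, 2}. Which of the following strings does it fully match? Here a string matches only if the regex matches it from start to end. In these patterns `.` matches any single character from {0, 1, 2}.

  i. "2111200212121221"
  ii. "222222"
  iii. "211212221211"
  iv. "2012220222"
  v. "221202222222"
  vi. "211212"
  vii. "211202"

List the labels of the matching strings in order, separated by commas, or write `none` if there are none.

i → no match
ii. "222222" → match
iii. "211212221211" → match
iv. "2012220222" → no match
v. "221202222222" → match
vi. "211212" → match
vii. "211202" → match

ii, iii, v, vi, vii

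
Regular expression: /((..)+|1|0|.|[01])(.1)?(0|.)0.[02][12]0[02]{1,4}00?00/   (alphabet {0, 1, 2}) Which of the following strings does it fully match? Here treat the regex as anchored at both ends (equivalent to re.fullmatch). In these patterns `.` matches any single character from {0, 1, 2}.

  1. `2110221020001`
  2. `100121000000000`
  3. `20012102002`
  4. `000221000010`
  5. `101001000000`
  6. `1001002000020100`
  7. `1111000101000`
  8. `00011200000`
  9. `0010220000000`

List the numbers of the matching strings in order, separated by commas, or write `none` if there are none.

2

1 → no match — must end with `00`
2 → match
3 → no match — must end with `00`
4 → no match — must end with `00`
5 → no match
6 → no match
7 → no match
8 → no match
9 → no match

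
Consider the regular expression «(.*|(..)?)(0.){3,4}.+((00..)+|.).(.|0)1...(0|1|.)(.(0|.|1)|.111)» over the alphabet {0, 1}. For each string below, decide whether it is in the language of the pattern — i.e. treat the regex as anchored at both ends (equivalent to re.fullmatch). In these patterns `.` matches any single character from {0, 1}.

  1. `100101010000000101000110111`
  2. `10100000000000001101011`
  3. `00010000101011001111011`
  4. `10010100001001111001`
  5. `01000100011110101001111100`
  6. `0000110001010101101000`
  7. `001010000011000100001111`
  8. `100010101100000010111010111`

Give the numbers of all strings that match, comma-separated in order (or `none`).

1 → no match
2 → match
3 → match
4 → match
5 → match
6 → no match
7 → match
8 → match

2, 3, 4, 5, 7, 8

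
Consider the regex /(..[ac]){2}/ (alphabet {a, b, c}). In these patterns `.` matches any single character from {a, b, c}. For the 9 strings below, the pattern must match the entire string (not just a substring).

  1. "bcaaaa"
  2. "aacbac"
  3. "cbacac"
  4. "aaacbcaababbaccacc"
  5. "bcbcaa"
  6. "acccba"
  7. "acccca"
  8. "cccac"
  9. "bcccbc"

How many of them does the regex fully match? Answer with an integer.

1. "bcaaaa" → match
2. "aacbac" → match
3. "cbacac" → match
4 → no match
5. "bcbcaa" → no match
6. "acccba" → match
7. "acccca" → match
8. "cccac" → no match
9. "bcccbc" → match
Total matched: 6

6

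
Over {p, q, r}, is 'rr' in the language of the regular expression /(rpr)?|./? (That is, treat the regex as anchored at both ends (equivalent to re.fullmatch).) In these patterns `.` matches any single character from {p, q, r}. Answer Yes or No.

No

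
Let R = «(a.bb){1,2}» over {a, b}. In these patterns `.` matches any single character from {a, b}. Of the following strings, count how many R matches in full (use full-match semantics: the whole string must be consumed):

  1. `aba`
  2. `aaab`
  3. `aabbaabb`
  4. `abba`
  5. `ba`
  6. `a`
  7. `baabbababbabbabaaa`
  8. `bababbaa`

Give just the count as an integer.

1. `aba` → no match — must end with `bb`
2. `aaab` → no match — must end with `bb`
3. `aabbaabb` → match
4. `abba` → no match — must end with `bb`
5. `ba` → no match — must start with `a`
6. `a` → no match — must end with `bb`
7 → no match — must start with `a`
8. `bababbaa` → no match — must start with `a`
Total matched: 1

1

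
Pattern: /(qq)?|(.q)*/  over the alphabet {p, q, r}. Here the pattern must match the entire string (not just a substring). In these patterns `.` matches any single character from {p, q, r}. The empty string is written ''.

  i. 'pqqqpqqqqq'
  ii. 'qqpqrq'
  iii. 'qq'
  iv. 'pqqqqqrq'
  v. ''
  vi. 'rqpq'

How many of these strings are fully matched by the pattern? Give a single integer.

6

i → match
ii → match
iii → match
iv → match
v → match
vi → match
Total matched: 6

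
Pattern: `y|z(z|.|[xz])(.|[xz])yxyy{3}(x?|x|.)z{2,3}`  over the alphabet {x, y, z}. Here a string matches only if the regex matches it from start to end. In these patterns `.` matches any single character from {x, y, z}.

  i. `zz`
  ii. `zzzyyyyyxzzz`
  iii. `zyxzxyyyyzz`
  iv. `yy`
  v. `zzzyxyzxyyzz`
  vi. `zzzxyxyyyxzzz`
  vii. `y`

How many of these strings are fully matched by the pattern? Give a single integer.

i → no match
ii → no match
iii → no match
iv → no match
v → no match
vi → no match
vii → match
Total matched: 1

1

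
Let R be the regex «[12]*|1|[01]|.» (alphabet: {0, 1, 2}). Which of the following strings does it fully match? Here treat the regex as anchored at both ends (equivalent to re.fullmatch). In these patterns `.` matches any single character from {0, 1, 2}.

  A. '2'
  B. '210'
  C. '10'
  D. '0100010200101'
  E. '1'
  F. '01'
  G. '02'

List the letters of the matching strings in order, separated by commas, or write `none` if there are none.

A → match
B → no match
C → no match
D → no match
E → match
F → no match
G → no match

A, E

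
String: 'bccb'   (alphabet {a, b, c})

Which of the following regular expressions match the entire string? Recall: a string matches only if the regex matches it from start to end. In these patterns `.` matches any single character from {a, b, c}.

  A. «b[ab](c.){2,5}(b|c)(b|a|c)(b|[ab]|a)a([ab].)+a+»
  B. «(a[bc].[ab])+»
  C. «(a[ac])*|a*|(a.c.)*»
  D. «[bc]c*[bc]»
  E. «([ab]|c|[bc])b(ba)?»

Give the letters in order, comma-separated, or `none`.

D

A → no match — must end with 'a'
B → no match — must start with 'a'
C → no match
D → match
E → no match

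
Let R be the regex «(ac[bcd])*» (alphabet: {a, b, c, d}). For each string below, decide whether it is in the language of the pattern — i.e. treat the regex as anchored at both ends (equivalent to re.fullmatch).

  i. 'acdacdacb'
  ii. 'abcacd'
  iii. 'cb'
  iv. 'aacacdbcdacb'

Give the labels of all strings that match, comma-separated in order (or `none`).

i → match
ii → no match
iii → no match
iv → no match

i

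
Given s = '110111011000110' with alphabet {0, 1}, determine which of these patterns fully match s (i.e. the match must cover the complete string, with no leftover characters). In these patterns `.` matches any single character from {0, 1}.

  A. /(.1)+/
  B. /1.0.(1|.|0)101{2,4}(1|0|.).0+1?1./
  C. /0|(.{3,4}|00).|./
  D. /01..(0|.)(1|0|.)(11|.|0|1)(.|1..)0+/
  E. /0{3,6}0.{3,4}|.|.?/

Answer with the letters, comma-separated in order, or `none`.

B

A → no match — must end with '1'
B → match
C → no match
D → no match — must start with '01'
E → no match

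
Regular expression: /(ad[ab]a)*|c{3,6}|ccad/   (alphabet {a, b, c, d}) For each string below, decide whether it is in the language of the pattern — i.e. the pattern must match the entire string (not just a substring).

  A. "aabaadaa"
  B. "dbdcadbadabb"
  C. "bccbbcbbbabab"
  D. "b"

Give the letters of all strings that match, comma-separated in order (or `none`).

none

A → no match
B → no match
C → no match
D → no match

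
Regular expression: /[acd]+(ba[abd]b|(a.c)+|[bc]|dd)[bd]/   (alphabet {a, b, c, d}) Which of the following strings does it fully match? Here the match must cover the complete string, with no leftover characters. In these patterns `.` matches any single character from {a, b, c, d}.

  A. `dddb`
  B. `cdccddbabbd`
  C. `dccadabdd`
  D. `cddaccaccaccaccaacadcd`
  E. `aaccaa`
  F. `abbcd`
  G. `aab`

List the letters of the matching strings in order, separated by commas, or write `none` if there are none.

A, B, D

A → match
B → match
C → no match
D → match
E → no match
F → no match
G → no match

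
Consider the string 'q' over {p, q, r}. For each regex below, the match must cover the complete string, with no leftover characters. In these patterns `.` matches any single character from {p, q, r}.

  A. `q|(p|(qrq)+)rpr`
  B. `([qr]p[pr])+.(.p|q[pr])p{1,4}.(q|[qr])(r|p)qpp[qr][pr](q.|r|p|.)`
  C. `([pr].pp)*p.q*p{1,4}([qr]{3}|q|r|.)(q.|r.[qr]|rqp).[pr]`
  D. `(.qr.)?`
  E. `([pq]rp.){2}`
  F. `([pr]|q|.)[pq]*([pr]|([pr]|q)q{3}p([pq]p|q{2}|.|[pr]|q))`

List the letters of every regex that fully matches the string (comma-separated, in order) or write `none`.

A → match
B → no match
C → no match
D → no match
E → no match
F → no match

A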